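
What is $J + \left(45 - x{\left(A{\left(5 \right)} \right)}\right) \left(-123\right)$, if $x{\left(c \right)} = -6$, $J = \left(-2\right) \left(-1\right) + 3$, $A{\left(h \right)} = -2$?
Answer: $-6268$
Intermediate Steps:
$J = 5$ ($J = 2 + 3 = 5$)
$J + \left(45 - x{\left(A{\left(5 \right)} \right)}\right) \left(-123\right) = 5 + \left(45 - -6\right) \left(-123\right) = 5 + \left(45 + 6\right) \left(-123\right) = 5 + 51 \left(-123\right) = 5 - 6273 = -6268$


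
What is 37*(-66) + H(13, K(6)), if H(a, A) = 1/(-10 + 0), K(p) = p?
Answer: -24421/10 ≈ -2442.1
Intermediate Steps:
H(a, A) = -⅒ (H(a, A) = 1/(-10) = -⅒)
37*(-66) + H(13, K(6)) = 37*(-66) - ⅒ = -2442 - ⅒ = -24421/10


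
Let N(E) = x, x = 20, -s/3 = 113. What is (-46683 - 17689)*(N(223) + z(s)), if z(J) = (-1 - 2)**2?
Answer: -1866788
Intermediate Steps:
s = -339 (s = -3*113 = -339)
z(J) = 9 (z(J) = (-3)**2 = 9)
N(E) = 20
(-46683 - 17689)*(N(223) + z(s)) = (-46683 - 17689)*(20 + 9) = -64372*29 = -1866788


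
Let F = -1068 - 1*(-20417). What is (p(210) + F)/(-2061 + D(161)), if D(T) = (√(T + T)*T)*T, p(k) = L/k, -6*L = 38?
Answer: 2791475879/15144289011670 + 45139018253*√322/19471228729290 ≈ 0.041784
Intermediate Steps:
L = -19/3 (L = -⅙*38 = -19/3 ≈ -6.3333)
p(k) = -19/(3*k)
F = 19349 (F = -1068 + 20417 = 19349)
D(T) = √2*T^(5/2) (D(T) = (√(2*T)*T)*T = ((√2*√T)*T)*T = (√2*T^(3/2))*T = √2*T^(5/2))
(p(210) + F)/(-2061 + D(161)) = (-19/3/210 + 19349)/(-2061 + √2*161^(5/2)) = (-19/3*1/210 + 19349)/(-2061 + √2*(25921*√161)) = (-19/630 + 19349)/(-2061 + 25921*√322) = 12189851/(630*(-2061 + 25921*√322))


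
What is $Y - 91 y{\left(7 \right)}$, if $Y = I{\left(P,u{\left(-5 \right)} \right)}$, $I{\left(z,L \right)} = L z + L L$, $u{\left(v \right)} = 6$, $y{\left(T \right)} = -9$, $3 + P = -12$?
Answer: $765$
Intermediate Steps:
$P = -15$ ($P = -3 - 12 = -15$)
$I{\left(z,L \right)} = L^{2} + L z$ ($I{\left(z,L \right)} = L z + L^{2} = L^{2} + L z$)
$Y = -54$ ($Y = 6 \left(6 - 15\right) = 6 \left(-9\right) = -54$)
$Y - 91 y{\left(7 \right)} = -54 - -819 = -54 + 819 = 765$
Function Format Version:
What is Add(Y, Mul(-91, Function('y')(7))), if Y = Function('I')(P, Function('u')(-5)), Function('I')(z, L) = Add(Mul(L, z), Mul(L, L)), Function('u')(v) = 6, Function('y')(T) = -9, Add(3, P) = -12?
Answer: 765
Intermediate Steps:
P = -15 (P = Add(-3, -12) = -15)
Function('I')(z, L) = Add(Pow(L, 2), Mul(L, z)) (Function('I')(z, L) = Add(Mul(L, z), Pow(L, 2)) = Add(Pow(L, 2), Mul(L, z)))
Y = -54 (Y = Mul(6, Add(6, -15)) = Mul(6, -9) = -54)
Add(Y, Mul(-91, Function('y')(7))) = Add(-54, Mul(-91, -9)) = Add(-54, 819) = 765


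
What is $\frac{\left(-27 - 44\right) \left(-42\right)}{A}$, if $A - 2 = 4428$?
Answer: $\frac{1491}{2215} \approx 0.67314$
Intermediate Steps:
$A = 4430$ ($A = 2 + 4428 = 4430$)
$\frac{\left(-27 - 44\right) \left(-42\right)}{A} = \frac{\left(-27 - 44\right) \left(-42\right)}{4430} = \left(-71\right) \left(-42\right) \frac{1}{4430} = 2982 \cdot \frac{1}{4430} = \frac{1491}{2215}$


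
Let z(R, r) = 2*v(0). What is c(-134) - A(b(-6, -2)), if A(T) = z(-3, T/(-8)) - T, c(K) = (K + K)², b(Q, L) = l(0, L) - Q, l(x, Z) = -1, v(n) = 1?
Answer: 71827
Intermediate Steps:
z(R, r) = 2 (z(R, r) = 2*1 = 2)
b(Q, L) = -1 - Q
c(K) = 4*K² (c(K) = (2*K)² = 4*K²)
A(T) = 2 - T
c(-134) - A(b(-6, -2)) = 4*(-134)² - (2 - (-1 - 1*(-6))) = 4*17956 - (2 - (-1 + 6)) = 71824 - (2 - 1*5) = 71824 - (2 - 5) = 71824 - 1*(-3) = 71824 + 3 = 71827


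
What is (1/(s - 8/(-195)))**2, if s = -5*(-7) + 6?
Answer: 38025/64048009 ≈ 0.00059369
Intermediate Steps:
s = 41 (s = 35 + 6 = 41)
(1/(s - 8/(-195)))**2 = (1/(41 - 8/(-195)))**2 = (1/(41 - 8*(-1/195)))**2 = (1/(41 + 8/195))**2 = (1/(8003/195))**2 = (195/8003)**2 = 38025/64048009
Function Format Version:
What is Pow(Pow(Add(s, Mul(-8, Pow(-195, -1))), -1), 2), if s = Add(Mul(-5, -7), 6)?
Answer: Rational(38025, 64048009) ≈ 0.00059369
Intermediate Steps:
s = 41 (s = Add(35, 6) = 41)
Pow(Pow(Add(s, Mul(-8, Pow(-195, -1))), -1), 2) = Pow(Pow(Add(41, Mul(-8, Pow(-195, -1))), -1), 2) = Pow(Pow(Add(41, Mul(-8, Rational(-1, 195))), -1), 2) = Pow(Pow(Add(41, Rational(8, 195)), -1), 2) = Pow(Pow(Rational(8003, 195), -1), 2) = Pow(Rational(195, 8003), 2) = Rational(38025, 64048009)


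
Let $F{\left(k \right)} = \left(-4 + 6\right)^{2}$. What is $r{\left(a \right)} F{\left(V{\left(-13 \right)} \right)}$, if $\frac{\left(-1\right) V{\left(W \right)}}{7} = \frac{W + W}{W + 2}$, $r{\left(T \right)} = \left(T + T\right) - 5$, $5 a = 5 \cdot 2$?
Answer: $-4$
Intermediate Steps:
$a = 2$ ($a = \frac{5 \cdot 2}{5} = \frac{1}{5} \cdot 10 = 2$)
$r{\left(T \right)} = -5 + 2 T$ ($r{\left(T \right)} = 2 T - 5 = -5 + 2 T$)
$V{\left(W \right)} = - \frac{14 W}{2 + W}$ ($V{\left(W \right)} = - 7 \frac{W + W}{W + 2} = - 7 \frac{2 W}{2 + W} = - \frac{14 W}{2 + W}$)
$F{\left(k \right)} = 4$ ($F{\left(k \right)} = 2^{2} = 4$)
$r{\left(a \right)} F{\left(V{\left(-13 \right)} \right)} = \left(-5 + 2 \cdot 2\right) 4 = \left(-5 + 4\right) 4 = \left(-1\right) 4 = -4$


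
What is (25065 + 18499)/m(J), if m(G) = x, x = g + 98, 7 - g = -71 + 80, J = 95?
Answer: 10891/24 ≈ 453.79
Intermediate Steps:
g = -2 (g = 7 - (-71 + 80) = 7 - 1*9 = 7 - 9 = -2)
x = 96 (x = -2 + 98 = 96)
m(G) = 96
(25065 + 18499)/m(J) = (25065 + 18499)/96 = 43564*(1/96) = 10891/24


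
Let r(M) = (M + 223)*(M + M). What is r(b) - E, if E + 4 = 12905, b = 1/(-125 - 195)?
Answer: -660602559/51200 ≈ -12902.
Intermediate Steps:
b = -1/320 (b = 1/(-320) = -1/320 ≈ -0.0031250)
E = 12901 (E = -4 + 12905 = 12901)
r(M) = 2*M*(223 + M) (r(M) = (223 + M)*(2*M) = 2*M*(223 + M))
r(b) - E = 2*(-1/320)*(223 - 1/320) - 1*12901 = 2*(-1/320)*(71359/320) - 12901 = -71359/51200 - 12901 = -660602559/51200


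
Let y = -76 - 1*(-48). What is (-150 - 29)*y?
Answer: 5012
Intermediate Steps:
y = -28 (y = -76 + 48 = -28)
(-150 - 29)*y = (-150 - 29)*(-28) = -179*(-28) = 5012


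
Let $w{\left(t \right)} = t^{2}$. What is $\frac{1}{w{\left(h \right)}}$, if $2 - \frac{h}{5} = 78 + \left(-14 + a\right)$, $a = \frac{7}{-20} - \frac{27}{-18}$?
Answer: $\frac{16}{1595169} \approx 1.003 \cdot 10^{-5}$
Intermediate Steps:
$a = \frac{23}{20}$ ($a = 7 \left(- \frac{1}{20}\right) - - \frac{3}{2} = - \frac{7}{20} + \frac{3}{2} = \frac{23}{20} \approx 1.15$)
$h = - \frac{1263}{4}$ ($h = 10 - 5 \left(78 + \left(-14 + \frac{23}{20}\right)\right) = 10 - 5 \left(78 - \frac{257}{20}\right) = 10 - \frac{1303}{4} = - \frac{1263}{4} \approx -315.75$)
$\frac{1}{w{\left(h \right)}} = \frac{1}{\left(- \frac{1263}{4}\right)^{2}} = \frac{1}{\frac{1595169}{16}} = \frac{16}{1595169}$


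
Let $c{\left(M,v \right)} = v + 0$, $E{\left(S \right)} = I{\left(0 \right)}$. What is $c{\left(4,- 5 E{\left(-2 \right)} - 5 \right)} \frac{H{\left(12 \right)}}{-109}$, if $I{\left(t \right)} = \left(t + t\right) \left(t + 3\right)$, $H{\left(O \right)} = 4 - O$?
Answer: $- \frac{40}{109} \approx -0.36697$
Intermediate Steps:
$I{\left(t \right)} = 2 t \left(3 + t\right)$
$E{\left(S \right)} = 0$ ($E{\left(S \right)} = 2 \cdot 0 \left(3 + 0\right) = 2 \cdot 0 \cdot 3 = 0$)
$c{\left(M,v \right)} = v$
$c{\left(4,- 5 E{\left(-2 \right)} - 5 \right)} \frac{H{\left(12 \right)}}{-109} = \left(\left(-5\right) 0 - 5\right) \frac{4 - 12}{-109} = \left(0 - 5\right) \left(4 - 12\right) \left(- \frac{1}{109}\right) = - 5 \left(\left(-8\right) \left(- \frac{1}{109}\right)\right) = \left(-5\right) \frac{8}{109} = - \frac{40}{109}$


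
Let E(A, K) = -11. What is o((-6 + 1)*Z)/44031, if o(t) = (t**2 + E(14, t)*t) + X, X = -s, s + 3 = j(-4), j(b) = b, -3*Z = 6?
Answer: -1/14677 ≈ -6.8134e-5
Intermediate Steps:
Z = -2 (Z = -1/3*6 = -2)
s = -7 (s = -3 - 4 = -7)
X = 7 (X = -1*(-7) = 7)
o(t) = 7 + t**2 - 11*t (o(t) = (t**2 - 11*t) + 7 = 7 + t**2 - 11*t)
o((-6 + 1)*Z)/44031 = (7 + ((-6 + 1)*(-2))**2 - 11*(-6 + 1)*(-2))/44031 = (7 + (-5*(-2))**2 - (-55)*(-2))*(1/44031) = (7 + 10**2 - 11*10)*(1/44031) = (7 + 100 - 110)*(1/44031) = -3*1/44031 = -1/14677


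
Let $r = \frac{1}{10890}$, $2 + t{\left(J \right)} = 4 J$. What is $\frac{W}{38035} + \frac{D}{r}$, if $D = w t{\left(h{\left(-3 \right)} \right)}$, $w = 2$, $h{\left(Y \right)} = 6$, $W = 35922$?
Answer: $\frac{18224886522}{38035} \approx 4.7916 \cdot 10^{5}$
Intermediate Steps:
$t{\left(J \right)} = -2 + 4 J$
$r = \frac{1}{10890} \approx 9.1827 \cdot 10^{-5}$
$D = 44$ ($D = 2 \left(-2 + 4 \cdot 6\right) = 2 \left(-2 + 24\right) = 2 \cdot 22 = 44$)
$\frac{W}{38035} + \frac{D}{r} = \frac{35922}{38035} + 44 \frac{1}{\frac{1}{10890}} = 35922 \cdot \frac{1}{38035} + 44 \cdot 10890 = \frac{35922}{38035} + 479160 = \frac{18224886522}{38035}$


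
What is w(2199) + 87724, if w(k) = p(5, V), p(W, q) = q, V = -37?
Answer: 87687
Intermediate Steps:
w(k) = -37
w(2199) + 87724 = -37 + 87724 = 87687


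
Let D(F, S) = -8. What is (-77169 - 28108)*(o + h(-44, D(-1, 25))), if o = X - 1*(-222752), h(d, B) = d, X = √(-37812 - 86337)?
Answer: -23446030116 - 105277*I*√124149 ≈ -2.3446e+10 - 3.7094e+7*I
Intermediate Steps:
X = I*√124149 (X = √(-124149) = I*√124149 ≈ 352.35*I)
o = 222752 + I*√124149 (o = I*√124149 - 1*(-222752) = I*√124149 + 222752 = 222752 + I*√124149 ≈ 2.2275e+5 + 352.35*I)
(-77169 - 28108)*(o + h(-44, D(-1, 25))) = (-77169 - 28108)*((222752 + I*√124149) - 44) = -105277*(222708 + I*√124149) = -23446030116 - 105277*I*√124149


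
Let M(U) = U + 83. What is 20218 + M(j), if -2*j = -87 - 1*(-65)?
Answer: 20312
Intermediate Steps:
j = 11 (j = -(-87 - 1*(-65))/2 = -(-87 + 65)/2 = -½*(-22) = 11)
M(U) = 83 + U
20218 + M(j) = 20218 + (83 + 11) = 20218 + 94 = 20312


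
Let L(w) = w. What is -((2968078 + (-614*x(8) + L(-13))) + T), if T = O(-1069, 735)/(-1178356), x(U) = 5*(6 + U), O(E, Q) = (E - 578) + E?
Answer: -8883483152/3037 ≈ -2.9251e+6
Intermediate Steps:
O(E, Q) = -578 + 2*E (O(E, Q) = (-578 + E) + E = -578 + 2*E)
x(U) = 30 + 5*U
T = 7/3037 (T = (-578 + 2*(-1069))/(-1178356) = (-578 - 2138)*(-1/1178356) = -2716*(-1/1178356) = 7/3037 ≈ 0.0023049)
-((2968078 + (-614*x(8) + L(-13))) + T) = -((2968078 + (-614*(30 + 5*8) - 13)) + 7/3037) = -((2968078 + (-614*(30 + 40) - 13)) + 7/3037) = -((2968078 + (-614*70 - 13)) + 7/3037) = -((2968078 + (-42980 - 13)) + 7/3037) = -((2968078 - 42993) + 7/3037) = -(2925085 + 7/3037) = -1*8883483152/3037 = -8883483152/3037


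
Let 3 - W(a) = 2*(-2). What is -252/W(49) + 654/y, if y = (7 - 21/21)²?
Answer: -107/6 ≈ -17.833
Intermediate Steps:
y = 36 (y = (7 - 21*1/21)² = (7 - 1)² = 6² = 36)
W(a) = 7 (W(a) = 3 - 2*(-2) = 3 - 1*(-4) = 3 + 4 = 7)
-252/W(49) + 654/y = -252/7 + 654/36 = -252*⅐ + 654*(1/36) = -36 + 109/6 = -107/6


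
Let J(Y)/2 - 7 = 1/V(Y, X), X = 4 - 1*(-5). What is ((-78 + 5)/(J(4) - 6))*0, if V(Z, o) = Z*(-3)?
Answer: 0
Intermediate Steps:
X = 9 (X = 4 + 5 = 9)
V(Z, o) = -3*Z
J(Y) = 14 - 2/(3*Y) (J(Y) = 14 + 2/((-3*Y)) = 14 + 2*(-1/(3*Y)) = 14 - 2/(3*Y))
((-78 + 5)/(J(4) - 6))*0 = ((-78 + 5)/((14 - ⅔/4) - 6))*0 = -73/((14 - ⅔*¼) - 6)*0 = -73/((14 - ⅙) - 6)*0 = -73/(83/6 - 6)*0 = -73/47/6*0 = -73*6/47*0 = -438/47*0 = 0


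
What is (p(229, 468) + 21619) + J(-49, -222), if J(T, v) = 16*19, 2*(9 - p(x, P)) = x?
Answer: 43635/2 ≈ 21818.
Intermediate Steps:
p(x, P) = 9 - x/2
J(T, v) = 304
(p(229, 468) + 21619) + J(-49, -222) = ((9 - 1/2*229) + 21619) + 304 = ((9 - 229/2) + 21619) + 304 = (-211/2 + 21619) + 304 = 43027/2 + 304 = 43635/2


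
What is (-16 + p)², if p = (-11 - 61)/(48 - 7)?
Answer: 529984/1681 ≈ 315.28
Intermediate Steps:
p = -72/41 ≈ -1.7561
(-16 + p)² = (-16 - 72/41)² = (-728/41)² = 529984/1681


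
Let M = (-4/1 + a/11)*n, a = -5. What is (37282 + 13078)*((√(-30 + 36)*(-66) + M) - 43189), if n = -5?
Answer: -23912640240/11 - 3323760*√6 ≈ -2.1820e+9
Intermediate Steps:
M = 245/11 (M = (-4/1 - 5/11)*(-5) = (-4*1 - 5*1/11)*(-5) = (-4 - 5/11)*(-5) = -49/11*(-5) = 245/11 ≈ 22.273)
(37282 + 13078)*((√(-30 + 36)*(-66) + M) - 43189) = (37282 + 13078)*((√(-30 + 36)*(-66) + 245/11) - 43189) = 50360*((√6*(-66) + 245/11) - 43189) = 50360*((-66*√6 + 245/11) - 43189) = 50360*((245/11 - 66*√6) - 43189) = 50360*(-474834/11 - 66*√6) = -23912640240/11 - 3323760*√6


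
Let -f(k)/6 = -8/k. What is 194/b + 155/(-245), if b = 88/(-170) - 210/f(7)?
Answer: -7120567/1037673 ≈ -6.8621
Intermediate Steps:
f(k) = 48/k (f(k) = -(-48)/k = 48/k)
b = -21177/680 (b = 88/(-170) - 210/(48/7) = 88*(-1/170) - 210/(48*(⅐)) = -44/85 - 210/48/7 = -44/85 - 210*7/48 = -44/85 - 245/8 = -21177/680 ≈ -31.143)
194/b + 155/(-245) = 194/(-21177/680) + 155/(-245) = 194*(-680/21177) + 155*(-1/245) = -131920/21177 - 31/49 = -7120567/1037673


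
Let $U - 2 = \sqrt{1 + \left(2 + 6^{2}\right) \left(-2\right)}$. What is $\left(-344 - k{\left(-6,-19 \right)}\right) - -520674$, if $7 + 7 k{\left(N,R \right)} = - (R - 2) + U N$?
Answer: $\frac{3642308}{7} + \frac{30 i \sqrt{3}}{7} \approx 5.2033 \cdot 10^{5} + 7.4231 i$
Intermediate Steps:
$U = 2 + 5 i \sqrt{3}$ ($U = 2 + \sqrt{1 + \left(2 + 6^{2}\right) \left(-2\right)} = 2 + \sqrt{1 + \left(2 + 36\right) \left(-2\right)} = 2 + \sqrt{1 + 38 \left(-2\right)} = 2 + \sqrt{1 - 76} = 2 + \sqrt{-75} = 2 + 5 i \sqrt{3} \approx 2.0 + 8.6602 i$)
$k{\left(N,R \right)} = - \frac{5}{7} - \frac{R}{7} + \frac{N \left(2 + 5 i \sqrt{3}\right)}{7}$ ($k{\left(N,R \right)} = -1 + \frac{- (R - 2) + \left(2 + 5 i \sqrt{3}\right) N}{7} = -1 + \frac{- (-2 + R) + N \left(2 + 5 i \sqrt{3}\right)}{7} = -1 + \frac{\left(2 - R\right) + N \left(2 + 5 i \sqrt{3}\right)}{7} = -1 + \frac{2 - R + N \left(2 + 5 i \sqrt{3}\right)}{7} = -1 + \left(\frac{2}{7} - \frac{R}{7} + \frac{N \left(2 + 5 i \sqrt{3}\right)}{7}\right) = - \frac{5}{7} - \frac{R}{7} + \frac{N \left(2 + 5 i \sqrt{3}\right)}{7}$)
$\left(-344 - k{\left(-6,-19 \right)}\right) - -520674 = \left(-344 - \left(- \frac{5}{7} - - \frac{19}{7} + \frac{1}{7} \left(-6\right) \left(2 + 5 i \sqrt{3}\right)\right)\right) - -520674 = \left(-344 - \left(- \frac{5}{7} + \frac{19}{7} - \left(\frac{12}{7} + \frac{30 i \sqrt{3}}{7}\right)\right)\right) + 520674 = \left(-344 - \left(\frac{2}{7} - \frac{30 i \sqrt{3}}{7}\right)\right) + 520674 = \left(- \frac{2410}{7} + \frac{30 i \sqrt{3}}{7}\right) + 520674 = \frac{3642308}{7} + \frac{30 i \sqrt{3}}{7}$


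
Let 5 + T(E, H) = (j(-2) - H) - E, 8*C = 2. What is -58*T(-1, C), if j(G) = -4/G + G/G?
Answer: 145/2 ≈ 72.500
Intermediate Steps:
C = ¼ (C = (⅛)*2 = ¼ ≈ 0.25000)
j(G) = 1 - 4/G (j(G) = -4/G + 1 = 1 - 4/G)
T(E, H) = -2 - E - H (T(E, H) = -5 + (((-4 - 2)/(-2) - H) - E) = -5 + ((-½*(-6) - H) - E) = -5 + ((3 - H) - E) = -5 + (3 - E - H) = -2 - E - H)
-58*T(-1, C) = -58*(-2 - 1*(-1) - 1*¼) = -58*(-2 + 1 - ¼) = -58*(-5/4) = 145/2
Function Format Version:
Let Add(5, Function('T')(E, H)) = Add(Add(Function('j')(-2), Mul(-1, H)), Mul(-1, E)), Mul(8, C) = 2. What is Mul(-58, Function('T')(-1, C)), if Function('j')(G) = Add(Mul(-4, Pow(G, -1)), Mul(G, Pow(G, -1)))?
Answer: Rational(145, 2) ≈ 72.500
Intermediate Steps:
C = Rational(1, 4) (C = Mul(Rational(1, 8), 2) = Rational(1, 4) ≈ 0.25000)
Function('j')(G) = Add(1, Mul(-4, Pow(G, -1))) (Function('j')(G) = Add(Mul(-4, Pow(G, -1)), 1) = Add(1, Mul(-4, Pow(G, -1))))
Function('T')(E, H) = Add(-2, Mul(-1, E), Mul(-1, H)) (Function('T')(E, H) = Add(-5, Add(Add(Mul(Pow(-2, -1), Add(-4, -2)), Mul(-1, H)), Mul(-1, E))) = Add(-5, Add(Add(Mul(Rational(-1, 2), -6), Mul(-1, H)), Mul(-1, E))) = Add(-5, Add(Add(3, Mul(-1, H)), Mul(-1, E))) = Add(-5, Add(3, Mul(-1, E), Mul(-1, H))) = Add(-2, Mul(-1, E), Mul(-1, H)))
Mul(-58, Function('T')(-1, C)) = Mul(-58, Add(-2, Mul(-1, -1), Mul(-1, Rational(1, 4)))) = Mul(-58, Add(-2, 1, Rational(-1, 4))) = Mul(-58, Rational(-5, 4)) = Rational(145, 2)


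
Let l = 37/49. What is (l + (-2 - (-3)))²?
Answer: 7396/2401 ≈ 3.0804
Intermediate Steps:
l = 37/49 (l = 37*(1/49) = 37/49 ≈ 0.75510)
(l + (-2 - (-3)))² = (37/49 + (-2 - (-3)))² = (37/49 + (-2 - 1*(-3)))² = (37/49 + (-2 + 3))² = (37/49 + 1)² = (86/49)² = 7396/2401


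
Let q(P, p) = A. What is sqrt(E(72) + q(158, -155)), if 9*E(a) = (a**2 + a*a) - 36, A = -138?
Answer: sqrt(1010) ≈ 31.780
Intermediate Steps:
q(P, p) = -138
E(a) = -4 + 2*a**2/9 (E(a) = ((a**2 + a*a) - 36)/9 = ((a**2 + a**2) - 36)/9 = (2*a**2 - 36)/9 = (-36 + 2*a**2)/9 = -4 + 2*a**2/9)
sqrt(E(72) + q(158, -155)) = sqrt((-4 + (2/9)*72**2) - 138) = sqrt((-4 + (2/9)*5184) - 138) = sqrt((-4 + 1152) - 138) = sqrt(1148 - 138) = sqrt(1010)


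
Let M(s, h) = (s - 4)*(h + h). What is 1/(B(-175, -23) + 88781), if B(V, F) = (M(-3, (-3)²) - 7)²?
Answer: 1/106470 ≈ 9.3923e-6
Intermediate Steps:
M(s, h) = 2*h*(-4 + s) (M(s, h) = (-4 + s)*(2*h) = 2*h*(-4 + s))
B(V, F) = 17689 (B(V, F) = (2*(-3)²*(-4 - 3) - 7)² = (2*9*(-7) - 7)² = (-126 - 7)² = (-133)² = 17689)
1/(B(-175, -23) + 88781) = 1/(17689 + 88781) = 1/106470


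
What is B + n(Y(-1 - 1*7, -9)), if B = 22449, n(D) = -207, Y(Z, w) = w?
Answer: 22242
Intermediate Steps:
B + n(Y(-1 - 1*7, -9)) = 22449 - 207 = 22242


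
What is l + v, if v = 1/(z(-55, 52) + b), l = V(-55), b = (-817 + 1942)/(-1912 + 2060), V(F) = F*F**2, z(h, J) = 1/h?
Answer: -10269821485/61727 ≈ -1.6637e+5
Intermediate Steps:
V(F) = F**3
b = 1125/148 ≈ 7.6013
l = -166375 (l = (-55)**3 = -166375)
v = 8140/61727 (v = 1/(1/(-55) + 1125/148) = 1/(-1/55 + 1125/148) = 1/(61727/8140) = 8140/61727 ≈ 0.13187)
l + v = -166375 + 8140/61727 = -10269821485/61727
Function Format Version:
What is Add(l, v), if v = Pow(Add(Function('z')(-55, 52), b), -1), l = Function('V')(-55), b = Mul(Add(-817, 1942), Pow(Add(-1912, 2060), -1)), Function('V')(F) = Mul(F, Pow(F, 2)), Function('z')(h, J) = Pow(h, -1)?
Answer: Rational(-10269821485, 61727) ≈ -1.6637e+5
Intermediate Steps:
Function('V')(F) = Pow(F, 3)
b = Rational(1125, 148) (b = Mul(1125, Pow(148, -1)) = Mul(1125, Rational(1, 148)) = Rational(1125, 148) ≈ 7.6013)
l = -166375 (l = Pow(-55, 3) = -166375)
v = Rational(8140, 61727) (v = Pow(Add(Pow(-55, -1), Rational(1125, 148)), -1) = Pow(Add(Rational(-1, 55), Rational(1125, 148)), -1) = Pow(Rational(61727, 8140), -1) = Rational(8140, 61727) ≈ 0.13187)
Add(l, v) = Add(-166375, Rational(8140, 61727)) = Rational(-10269821485, 61727)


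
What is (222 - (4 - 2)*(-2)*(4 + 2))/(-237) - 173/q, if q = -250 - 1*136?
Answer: -17985/30494 ≈ -0.58979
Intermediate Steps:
q = -386 (q = -250 - 136 = -386)
(222 - (4 - 2)*(-2)*(4 + 2))/(-237) - 173/q = (222 - (4 - 2)*(-2)*(4 + 2))/(-237) - 173/(-386) = (222 - 2*(-2)*6)*(-1/237) - 173*(-1/386) = (222 - (-4)*6)*(-1/237) + 173/386 = (222 - 1*(-24))*(-1/237) + 173/386 = (222 + 24)*(-1/237) + 173/386 = 246*(-1/237) + 173/386 = -82/79 + 173/386 = -17985/30494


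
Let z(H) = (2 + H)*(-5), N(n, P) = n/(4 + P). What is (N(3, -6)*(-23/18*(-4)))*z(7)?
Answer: 345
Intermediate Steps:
z(H) = -10 - 5*H
(N(3, -6)*(-23/18*(-4)))*z(7) = ((3/(4 - 6))*(-23/18*(-4)))*(-10 - 5*7) = ((3/(-2))*(-23*1/18*(-4)))*(-10 - 35) = ((3*(-½))*(-23/18*(-4)))*(-45) = -3/2*46/9*(-45) = -23/3*(-45) = 345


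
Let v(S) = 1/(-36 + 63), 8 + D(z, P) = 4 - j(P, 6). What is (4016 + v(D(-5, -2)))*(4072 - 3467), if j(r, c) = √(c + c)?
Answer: 65601965/27 ≈ 2.4297e+6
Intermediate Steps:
j(r, c) = √2*√c (j(r, c) = √(2*c) = √2*√c)
D(z, P) = -4 - 2*√3 (D(z, P) = -8 + (4 - √2*√6) = -8 + (4 - 2*√3) = -4 - 2*√3)
v(S) = 1/27
(4016 + v(D(-5, -2)))*(4072 - 3467) = (4016 + 1/27)*(4072 - 3467) = (108433/27)*605 = 65601965/27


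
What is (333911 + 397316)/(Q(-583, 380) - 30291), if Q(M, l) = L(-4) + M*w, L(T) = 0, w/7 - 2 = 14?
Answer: -731227/95587 ≈ -7.6499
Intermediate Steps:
w = 112 (w = 14 + 7*14 = 14 + 98 = 112)
Q(M, l) = 112*M (Q(M, l) = 0 + M*112 = 0 + 112*M = 112*M)
(333911 + 397316)/(Q(-583, 380) - 30291) = (333911 + 397316)/(112*(-583) - 30291) = 731227/(-65296 - 30291) = 731227/(-95587) = 731227*(-1/95587) = -731227/95587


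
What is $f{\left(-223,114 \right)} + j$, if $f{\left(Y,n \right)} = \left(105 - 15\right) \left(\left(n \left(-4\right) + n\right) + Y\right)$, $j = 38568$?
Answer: $-12282$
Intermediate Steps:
$f{\left(Y,n \right)} = - 270 n + 90 Y$ ($f{\left(Y,n \right)} = 90 \left(\left(- 4 n + n\right) + Y\right) = 90 \left(- 3 n + Y\right) = 90 \left(Y - 3 n\right) = - 270 n + 90 Y$)
$f{\left(-223,114 \right)} + j = \left(\left(-270\right) 114 + 90 \left(-223\right)\right) + 38568 = \left(-30780 - 20070\right) + 38568 = -50850 + 38568 = -12282$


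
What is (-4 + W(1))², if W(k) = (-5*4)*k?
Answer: 576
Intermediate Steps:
W(k) = -20*k
(-4 + W(1))² = (-4 - 20*1)² = (-4 - 20)² = (-24)² = 576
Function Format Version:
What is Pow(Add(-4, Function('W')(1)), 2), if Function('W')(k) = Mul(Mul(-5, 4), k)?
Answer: 576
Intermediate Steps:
Function('W')(k) = Mul(-20, k)
Pow(Add(-4, Function('W')(1)), 2) = Pow(Add(-4, Mul(-20, 1)), 2) = Pow(Add(-4, -20), 2) = Pow(-24, 2) = 576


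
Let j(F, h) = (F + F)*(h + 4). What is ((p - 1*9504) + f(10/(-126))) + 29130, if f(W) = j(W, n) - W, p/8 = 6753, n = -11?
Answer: 1546675/21 ≈ 73651.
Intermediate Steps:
p = 54024 (p = 8*6753 = 54024)
j(F, h) = 2*F*(4 + h) (j(F, h) = (2*F)*(4 + h) = 2*F*(4 + h))
f(W) = -15*W (f(W) = 2*W*(4 - 11) - W = 2*W*(-7) - W = -14*W - W = -15*W)
((p - 1*9504) + f(10/(-126))) + 29130 = ((54024 - 1*9504) - 150/(-126)) + 29130 = ((54024 - 9504) - 150*(-1)/126) + 29130 = (44520 - 15*(-5/63)) + 29130 = (44520 + 25/21) + 29130 = 934945/21 + 29130 = 1546675/21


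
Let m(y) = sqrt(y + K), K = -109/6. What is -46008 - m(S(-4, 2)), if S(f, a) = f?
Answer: -46008 - I*sqrt(798)/6 ≈ -46008.0 - 4.7082*I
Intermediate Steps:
K = -109/6 (K = -109*1/6 = -109/6 ≈ -18.167)
m(y) = sqrt(-109/6 + y) (m(y) = sqrt(y - 109/6) = sqrt(-109/6 + y))
-46008 - m(S(-4, 2)) = -46008 - sqrt(-654 + 36*(-4))/6 = -46008 - sqrt(-654 - 144)/6 = -46008 - sqrt(-798)/6 = -46008 - I*sqrt(798)/6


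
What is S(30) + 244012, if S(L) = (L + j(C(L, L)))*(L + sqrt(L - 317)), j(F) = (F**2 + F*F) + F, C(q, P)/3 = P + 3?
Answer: 835942 + 19731*I*sqrt(287) ≈ 8.3594e+5 + 3.3426e+5*I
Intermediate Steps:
C(q, P) = 9 + 3*P (C(q, P) = 3*(P + 3) = 3*(3 + P) = 9 + 3*P)
j(F) = F + 2*F**2 (j(F) = (F**2 + F**2) + F = 2*F**2 + F = F + 2*F**2)
S(L) = (L + sqrt(-317 + L))*(L + (9 + 3*L)*(19 + 6*L)) (S(L) = (L + (9 + 3*L)*(1 + 2*(9 + 3*L)))*(L + sqrt(L - 317)) = (L + (9 + 3*L)*(1 + (18 + 6*L)))*(L + sqrt(-317 + L)) = (L + (9 + 3*L)*(19 + 6*L))*(L + sqrt(-317 + L)) = (L + sqrt(-317 + L))*(L + (9 + 3*L)*(19 + 6*L)))
S(30) + 244012 = (30**2 + 30*sqrt(-317 + 30) + 3*30*(3 + 30)*(19 + 6*30) + 3*sqrt(-317 + 30)*(3 + 30)*(19 + 6*30)) + 244012 = (900 + 30*sqrt(-287) + 3*30*33*(19 + 180) + 3*sqrt(-287)*33*(19 + 180)) + 244012 = (900 + 30*(I*sqrt(287)) + 3*30*33*199 + 3*(I*sqrt(287))*33*199) + 244012 = (900 + 30*I*sqrt(287) + 591030 + 19701*I*sqrt(287)) + 244012 = (591930 + 19731*I*sqrt(287)) + 244012 = 835942 + 19731*I*sqrt(287)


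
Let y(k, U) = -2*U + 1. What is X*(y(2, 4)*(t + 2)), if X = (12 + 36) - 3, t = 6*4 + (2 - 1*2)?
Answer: -8190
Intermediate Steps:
y(k, U) = 1 - 2*U
t = 24 (t = 24 + (2 - 2) = 24 + 0 = 24)
X = 45 (X = 48 - 3 = 45)
X*(y(2, 4)*(t + 2)) = 45*((1 - 2*4)*(24 + 2)) = 45*((1 - 8)*26) = 45*(-7*26) = 45*(-182) = -8190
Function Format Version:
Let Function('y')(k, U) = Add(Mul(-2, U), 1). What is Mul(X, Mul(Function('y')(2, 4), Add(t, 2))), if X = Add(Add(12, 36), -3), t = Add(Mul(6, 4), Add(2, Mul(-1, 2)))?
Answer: -8190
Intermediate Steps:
Function('y')(k, U) = Add(1, Mul(-2, U))
t = 24 (t = Add(24, Add(2, -2)) = Add(24, 0) = 24)
X = 45 (X = Add(48, -3) = 45)
Mul(X, Mul(Function('y')(2, 4), Add(t, 2))) = Mul(45, Mul(Add(1, Mul(-2, 4)), Add(24, 2))) = Mul(45, Mul(Add(1, -8), 26)) = Mul(45, Mul(-7, 26)) = Mul(45, -182) = -8190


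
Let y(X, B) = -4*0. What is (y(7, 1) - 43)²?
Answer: 1849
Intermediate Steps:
y(X, B) = 0
(y(7, 1) - 43)² = (0 - 43)² = (-43)² = 1849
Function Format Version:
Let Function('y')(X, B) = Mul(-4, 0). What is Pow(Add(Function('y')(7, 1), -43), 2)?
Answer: 1849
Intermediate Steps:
Function('y')(X, B) = 0
Pow(Add(Function('y')(7, 1), -43), 2) = Pow(Add(0, -43), 2) = Pow(-43, 2) = 1849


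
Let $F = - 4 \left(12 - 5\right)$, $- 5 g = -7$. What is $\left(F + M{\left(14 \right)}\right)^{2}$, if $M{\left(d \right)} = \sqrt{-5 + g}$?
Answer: $\frac{3902}{5} - \frac{168 i \sqrt{10}}{5} \approx 780.4 - 106.25 i$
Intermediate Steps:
$g = \frac{7}{5}$ ($g = \left(- \frac{1}{5}\right) \left(-7\right) = \frac{7}{5} \approx 1.4$)
$F = -28$ ($F = \left(-4\right) 7 = -28$)
$M{\left(d \right)} = \frac{3 i \sqrt{10}}{5}$ ($M{\left(d \right)} = \sqrt{-5 + \frac{7}{5}} = \sqrt{- \frac{18}{5}} = \frac{3 i \sqrt{10}}{5}$)
$\left(F + M{\left(14 \right)}\right)^{2} = \left(-28 + \frac{3 i \sqrt{10}}{5}\right)^{2}$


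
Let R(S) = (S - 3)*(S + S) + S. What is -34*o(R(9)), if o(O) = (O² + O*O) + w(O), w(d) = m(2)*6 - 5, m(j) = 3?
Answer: -931294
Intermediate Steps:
R(S) = S + 2*S*(-3 + S) (R(S) = (-3 + S)*(2*S) + S = 2*S*(-3 + S) + S = S + 2*S*(-3 + S))
w(d) = 13 (w(d) = 3*6 - 5 = 18 - 5 = 13)
o(O) = 13 + 2*O² (o(O) = (O² + O*O) + 13 = (O² + O²) + 13 = 2*O² + 13 = 13 + 2*O²)
-34*o(R(9)) = -34*(13 + 2*(9*(-5 + 2*9))²) = -34*(13 + 2*(9*(-5 + 18))²) = -34*(13 + 2*(9*13)²) = -34*(13 + 2*117²) = -34*(13 + 2*13689) = -34*(13 + 27378) = -34*27391 = -931294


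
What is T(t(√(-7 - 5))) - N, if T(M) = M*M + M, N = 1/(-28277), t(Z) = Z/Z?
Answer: 56555/28277 ≈ 2.0000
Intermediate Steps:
t(Z) = 1
N = -1/28277 ≈ -3.5364e-5
T(M) = M + M² (T(M) = M² + M = M + M²)
T(t(√(-7 - 5))) - N = 1*(1 + 1) - 1*(-1/28277) = 1*2 + 1/28277 = 2 + 1/28277 = 56555/28277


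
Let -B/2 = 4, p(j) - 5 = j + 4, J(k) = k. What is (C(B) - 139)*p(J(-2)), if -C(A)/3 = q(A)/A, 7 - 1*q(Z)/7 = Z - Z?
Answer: -6755/8 ≈ -844.38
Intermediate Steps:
p(j) = 9 + j (p(j) = 5 + (j + 4) = 5 + (4 + j) = 9 + j)
B = -8 (B = -2*4 = -8)
q(Z) = 49 (q(Z) = 49 - 7*(Z - Z) = 49 - 7*0 = 49 + 0 = 49)
C(A) = -147/A
(C(B) - 139)*p(J(-2)) = (-147/(-8) - 139)*(9 - 2) = (-147*(-1/8) - 139)*7 = (147/8 - 139)*7 = -965/8*7 = -6755/8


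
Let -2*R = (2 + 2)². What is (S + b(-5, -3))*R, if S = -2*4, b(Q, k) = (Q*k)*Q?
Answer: 664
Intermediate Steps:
b(Q, k) = k*Q²
S = -8
R = -8 (R = -(2 + 2)²/2 = -½*4² = -½*16 = -8)
(S + b(-5, -3))*R = (-8 - 3*(-5)²)*(-8) = (-8 - 3*25)*(-8) = (-8 - 75)*(-8) = -83*(-8) = 664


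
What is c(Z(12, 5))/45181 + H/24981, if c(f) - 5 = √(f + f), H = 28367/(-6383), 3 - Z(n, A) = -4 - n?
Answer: -484380812/7204278658863 + √38/45181 ≈ 6.9203e-5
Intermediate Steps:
Z(n, A) = 7 + n (Z(n, A) = 3 - (-4 - n) = 3 + (4 + n) = 7 + n)
H = -28367/6383 (H = 28367*(-1/6383) = -28367/6383 ≈ -4.4441)
c(f) = 5 + √2*√f (c(f) = 5 + √(f + f) = 5 + √(2*f) = 5 + √2*√f)
c(Z(12, 5))/45181 + H/24981 = (5 + √2*√(7 + 12))/45181 - 28367/6383/24981 = (5 + √2*√19)*(1/45181) - 28367/6383*1/24981 = (5 + √38)*(1/45181) - 28367/159453723 = (5/45181 + √38/45181) - 28367/159453723 = -484380812/7204278658863 + √38/45181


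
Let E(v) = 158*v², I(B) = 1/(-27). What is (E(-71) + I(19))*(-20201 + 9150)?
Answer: -237650705155/27 ≈ -8.8019e+9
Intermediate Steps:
I(B) = -1/27
(E(-71) + I(19))*(-20201 + 9150) = (158*(-71)² - 1/27)*(-20201 + 9150) = (158*5041 - 1/27)*(-11051) = (796478 - 1/27)*(-11051) = (21504905/27)*(-11051) = -237650705155/27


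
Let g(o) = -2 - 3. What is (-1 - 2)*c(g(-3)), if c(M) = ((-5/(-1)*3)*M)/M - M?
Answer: -60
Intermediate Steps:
g(o) = -5
c(M) = 15 - M (c(M) = ((-5*(-1)*3)*M)/M - M = ((5*3)*M)/M - M = (15*M)/M - M = 15 - M)
(-1 - 2)*c(g(-3)) = (-1 - 2)*(15 - 1*(-5)) = -3*(15 + 5) = -3*20 = -60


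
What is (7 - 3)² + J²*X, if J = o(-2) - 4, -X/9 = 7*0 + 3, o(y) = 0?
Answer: -416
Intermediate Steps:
X = -27 (X = -9*(7*0 + 3) = -9*(0 + 3) = -9*3 = -27)
J = -4 (J = 0 - 4 = -4)
(7 - 3)² + J²*X = (7 - 3)² + (-4)²*(-27) = 4² + 16*(-27) = 16 - 432 = -416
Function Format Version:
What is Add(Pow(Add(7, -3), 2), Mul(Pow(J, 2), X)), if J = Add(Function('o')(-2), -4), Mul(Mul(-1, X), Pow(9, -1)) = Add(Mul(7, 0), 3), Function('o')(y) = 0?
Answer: -416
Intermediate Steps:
X = -27 (X = Mul(-9, Add(Mul(7, 0), 3)) = Mul(-9, Add(0, 3)) = Mul(-9, 3) = -27)
J = -4 (J = Add(0, -4) = -4)
Add(Pow(Add(7, -3), 2), Mul(Pow(J, 2), X)) = Add(Pow(Add(7, -3), 2), Mul(Pow(-4, 2), -27)) = Add(Pow(4, 2), Mul(16, -27)) = Add(16, -432) = -416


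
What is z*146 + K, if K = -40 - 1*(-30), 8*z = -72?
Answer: -1324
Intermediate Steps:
z = -9 (z = (⅛)*(-72) = -9)
K = -10 (K = -40 + 30 = -10)
z*146 + K = -9*146 - 10 = -1314 - 10 = -1324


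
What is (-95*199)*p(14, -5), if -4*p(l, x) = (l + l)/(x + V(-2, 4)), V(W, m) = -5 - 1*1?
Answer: -132335/11 ≈ -12030.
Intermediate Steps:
V(W, m) = -6 (V(W, m) = -5 - 1 = -6)
p(l, x) = -l/(2*(-6 + x)) (p(l, x) = -(l + l)/(4*(x - 6)) = -2*l/(4*(-6 + x)) = -l/(2*(-6 + x)))
(-95*199)*p(14, -5) = (-95*199)*(-1*14/(-12 + 2*(-5))) = -(-18905)*14/(-12 - 10) = -(-18905)*14/(-22) = -(-18905)*14*(-1)/22 = -18905*7/11 = -132335/11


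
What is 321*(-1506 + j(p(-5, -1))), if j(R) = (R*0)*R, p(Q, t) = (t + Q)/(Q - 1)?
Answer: -483426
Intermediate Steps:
p(Q, t) = (Q + t)/(-1 + Q)
j(R) = 0 (j(R) = 0*R = 0)
321*(-1506 + j(p(-5, -1))) = 321*(-1506 + 0) = 321*(-1506) = -483426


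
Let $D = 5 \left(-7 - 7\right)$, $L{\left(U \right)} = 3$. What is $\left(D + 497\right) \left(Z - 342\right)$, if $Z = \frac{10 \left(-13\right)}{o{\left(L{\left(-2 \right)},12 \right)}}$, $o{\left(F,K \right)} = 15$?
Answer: $- \frac{449204}{3} \approx -1.4973 \cdot 10^{5}$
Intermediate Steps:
$D = -70$ ($D = 5 \left(-14\right) = -70$)
$Z = - \frac{26}{3}$ ($Z = \frac{10 \left(-13\right)}{15} = \left(-130\right) \frac{1}{15} = - \frac{26}{3} \approx -8.6667$)
$\left(D + 497\right) \left(Z - 342\right) = \left(-70 + 497\right) \left(- \frac{26}{3} - 342\right) = 427 \left(- \frac{1052}{3}\right) = - \frac{449204}{3}$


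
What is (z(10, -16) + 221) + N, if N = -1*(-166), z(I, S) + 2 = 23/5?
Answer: 1948/5 ≈ 389.60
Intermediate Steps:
z(I, S) = 13/5 (z(I, S) = -2 + 23/5 = 13/5)
N = 166
(z(10, -16) + 221) + N = (13/5 + 221) + 166 = 1118/5 + 166 = 1948/5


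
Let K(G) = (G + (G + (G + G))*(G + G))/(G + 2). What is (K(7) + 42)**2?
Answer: 461041/81 ≈ 5691.9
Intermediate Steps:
K(G) = (G + 6*G**2)/(2 + G) (K(G) = (G + (G + 2*G)*(2*G))/(2 + G) = (G + (3*G)*(2*G))/(2 + G) = (G + 6*G**2)/(2 + G))
(K(7) + 42)**2 = (7*(1 + 6*7)/(2 + 7) + 42)**2 = (7*(1 + 42)/9 + 42)**2 = (7*(1/9)*43 + 42)**2 = (301/9 + 42)**2 = (679/9)**2 = 461041/81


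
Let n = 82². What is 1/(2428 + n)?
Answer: 1/9152 ≈ 0.00010927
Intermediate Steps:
n = 6724
1/(2428 + n) = 1/(2428 + 6724) = 1/9152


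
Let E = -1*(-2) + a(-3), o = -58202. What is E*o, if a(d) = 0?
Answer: -116404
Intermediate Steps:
E = 2 (E = -1*(-2) + 0 = 2 + 0 = 2)
E*o = 2*(-58202) = -116404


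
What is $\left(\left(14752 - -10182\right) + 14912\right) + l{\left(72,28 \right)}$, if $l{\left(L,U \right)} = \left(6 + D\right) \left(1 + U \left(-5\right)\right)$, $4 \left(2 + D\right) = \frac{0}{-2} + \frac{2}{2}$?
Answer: $\frac{157021}{4} \approx 39255.0$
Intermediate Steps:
$D = - \frac{7}{4}$ ($D = -2 + \frac{\frac{0}{-2} + \frac{2}{2}}{4} = -2 + \frac{0 \left(- \frac{1}{2}\right) + 2 \cdot \frac{1}{2}}{4} = -2 + \frac{0 + 1}{4} = -2 + \frac{1}{4} \cdot 1 = -2 + \frac{1}{4} = - \frac{7}{4} \approx -1.75$)
$l{\left(L,U \right)} = \frac{17}{4} - \frac{85 U}{4}$ ($l{\left(L,U \right)} = \left(6 - \frac{7}{4}\right) \left(1 + U \left(-5\right)\right) = \frac{17 \left(1 - 5 U\right)}{4} = \frac{17}{4} - \frac{85 U}{4}$)
$\left(\left(14752 - -10182\right) + 14912\right) + l{\left(72,28 \right)} = \left(\left(14752 - -10182\right) + 14912\right) + \left(\frac{17}{4} - 595\right) = \left(\left(14752 + 10182\right) + 14912\right) + \left(\frac{17}{4} - 595\right) = \left(24934 + 14912\right) - \frac{2363}{4} = 39846 - \frac{2363}{4} = \frac{157021}{4}$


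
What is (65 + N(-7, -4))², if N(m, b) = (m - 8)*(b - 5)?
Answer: 40000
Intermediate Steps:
N(m, b) = (-8 + m)*(-5 + b)
(65 + N(-7, -4))² = (65 + (40 - 8*(-4) - 5*(-7) - 4*(-7)))² = (65 + (40 + 32 + 35 + 28))² = (65 + 135)² = 200² = 40000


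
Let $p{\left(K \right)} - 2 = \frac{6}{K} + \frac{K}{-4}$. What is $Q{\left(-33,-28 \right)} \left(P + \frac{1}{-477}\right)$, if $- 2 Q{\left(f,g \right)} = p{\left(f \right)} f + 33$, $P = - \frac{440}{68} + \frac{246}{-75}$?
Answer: $- \frac{262956029}{180200} \approx -1459.2$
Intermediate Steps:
$p{\left(K \right)} = 2 + \frac{6}{K} - \frac{K}{4}$ ($p{\left(K \right)} = 2 + \left(\frac{6}{K} + \frac{K}{-4}\right) = 2 + \left(\frac{6}{K} + K \left(- \frac{1}{4}\right)\right) = 2 - \left(- \frac{6}{K} + \frac{K}{4}\right) = 2 + \frac{6}{K} - \frac{K}{4}$)
$P = - \frac{4144}{425}$ ($P = \left(-440\right) \frac{1}{68} + 246 \left(- \frac{1}{75}\right) = - \frac{110}{17} - \frac{82}{25} = - \frac{4144}{425} \approx -9.7506$)
$Q{\left(f,g \right)} = - \frac{33}{2} - \frac{f \left(2 + \frac{6}{f} - \frac{f}{4}\right)}{2}$ ($Q{\left(f,g \right)} = - \frac{\left(2 + \frac{6}{f} - \frac{f}{4}\right) f + 33}{2} = - \frac{f \left(2 + \frac{6}{f} - \frac{f}{4}\right) + 33}{2} = - \frac{33 + f \left(2 + \frac{6}{f} - \frac{f}{4}\right)}{2} = - \frac{33}{2} - \frac{f \left(2 + \frac{6}{f} - \frac{f}{4}\right)}{2}$)
$Q{\left(-33,-28 \right)} \left(P + \frac{1}{-477}\right) = \left(- \frac{39}{2} + \frac{1}{8} \left(-33\right) \left(-8 - 33\right)\right) \left(- \frac{4144}{425} + \frac{1}{-477}\right) = \left(- \frac{39}{2} + \frac{1}{8} \left(-33\right) \left(-41\right)\right) \left(- \frac{4144}{425} - \frac{1}{477}\right) = \left(- \frac{39}{2} + \frac{1353}{8}\right) \left(- \frac{1977113}{202725}\right) = \frac{1197}{8} \left(- \frac{1977113}{202725}\right) = - \frac{262956029}{180200}$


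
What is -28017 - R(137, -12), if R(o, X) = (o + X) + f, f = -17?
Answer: -28125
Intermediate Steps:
R(o, X) = -17 + X + o (R(o, X) = (o + X) - 17 = (X + o) - 17 = -17 + X + o)
-28017 - R(137, -12) = -28017 - (-17 - 12 + 137) = -28017 - 1*108 = -28017 - 108 = -28125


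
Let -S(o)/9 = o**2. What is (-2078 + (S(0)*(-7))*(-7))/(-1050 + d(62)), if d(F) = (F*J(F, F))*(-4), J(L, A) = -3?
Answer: 1039/153 ≈ 6.7908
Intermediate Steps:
S(o) = -9*o**2
d(F) = 12*F (d(F) = (F*(-3))*(-4) = -3*F*(-4) = 12*F)
(-2078 + (S(0)*(-7))*(-7))/(-1050 + d(62)) = (-2078 + (-9*0**2*(-7))*(-7))/(-1050 + 12*62) = (-2078 + (-9*0*(-7))*(-7))/(-1050 + 744) = (-2078 + (0*(-7))*(-7))/(-306) = (-2078 + 0*(-7))*(-1/306) = (-2078 + 0)*(-1/306) = -2078*(-1/306) = 1039/153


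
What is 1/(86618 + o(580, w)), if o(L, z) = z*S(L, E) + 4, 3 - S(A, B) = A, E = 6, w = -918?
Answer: 1/616308 ≈ 1.6226e-6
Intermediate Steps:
S(A, B) = 3 - A
o(L, z) = 4 + z*(3 - L) (o(L, z) = z*(3 - L) + 4 = 4 + z*(3 - L))
1/(86618 + o(580, w)) = 1/(86618 + (4 - 1*(-918)*(-3 + 580))) = 1/(86618 + (4 - 1*(-918)*577)) = 1/(86618 + (4 + 529686)) = 1/(86618 + 529690) = 1/616308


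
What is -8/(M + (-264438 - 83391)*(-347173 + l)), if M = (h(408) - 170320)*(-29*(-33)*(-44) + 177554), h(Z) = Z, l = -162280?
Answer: -8/154188626785 ≈ -5.1884e-11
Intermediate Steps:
M = -23013900752 (M = (408 - 170320)*(-29*(-33)*(-44) + 177554) = -169912*(957*(-44) + 177554) = -169912*(-42108 + 177554) = -169912*135446 = -23013900752)
-8/(M + (-264438 - 83391)*(-347173 + l)) = -8/(-23013900752 + (-264438 - 83391)*(-347173 - 162280)) = -8/(-23013900752 - 347829*(-509453)) = -8/(-23013900752 + 177202527537) = -8/154188626785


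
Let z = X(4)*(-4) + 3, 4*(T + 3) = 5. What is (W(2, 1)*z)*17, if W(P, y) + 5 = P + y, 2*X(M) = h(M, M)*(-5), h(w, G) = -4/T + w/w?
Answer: -8534/7 ≈ -1219.1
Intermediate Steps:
T = -7/4 (T = -3 + (¼)*5 = -3 + 5/4 = -7/4 ≈ -1.7500)
h(w, G) = 23/7 (h(w, G) = -4/(-7/4) + w/w = -4*(-4/7) + 1 = 16/7 + 1 = 23/7)
X(M) = -115/14 (X(M) = ((23/7)*(-5))/2 = (½)*(-115/7) = -115/14)
z = 251/7 (z = -115/14*(-4) + 3 = 230/7 + 3 = 251/7 ≈ 35.857)
W(P, y) = -5 + P + y (W(P, y) = -5 + (P + y) = -5 + P + y)
(W(2, 1)*z)*17 = ((-5 + 2 + 1)*(251/7))*17 = -2*251/7*17 = -502/7*17 = -8534/7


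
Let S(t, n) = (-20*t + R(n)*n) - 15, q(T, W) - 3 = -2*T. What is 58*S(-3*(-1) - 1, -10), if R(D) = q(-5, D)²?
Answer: -101210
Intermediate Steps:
q(T, W) = 3 - 2*T
R(D) = 169 (R(D) = (3 - 2*(-5))² = (3 + 10)² = 13² = 169)
S(t, n) = -15 - 20*t + 169*n (S(t, n) = (-20*t + 169*n) - 15 = -15 - 20*t + 169*n)
58*S(-3*(-1) - 1, -10) = 58*(-15 - 20*(-3*(-1) - 1) + 169*(-10)) = 58*(-15 - 20*(3 - 1) - 1690) = 58*(-15 - 20*2 - 1690) = 58*(-15 - 40 - 1690) = 58*(-1745) = -101210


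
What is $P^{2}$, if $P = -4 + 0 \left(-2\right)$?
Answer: $16$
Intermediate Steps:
$P = -4$ ($P = -4 + 0 = -4$)
$P^{2} = \left(-4\right)^{2} = 16$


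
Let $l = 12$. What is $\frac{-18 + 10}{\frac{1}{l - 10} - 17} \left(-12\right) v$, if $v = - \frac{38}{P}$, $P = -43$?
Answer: $- \frac{2432}{473} \approx -5.1416$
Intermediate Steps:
$v = \frac{38}{43}$ ($v = - \frac{38}{-43} = \left(-38\right) \left(- \frac{1}{43}\right) = \frac{38}{43} \approx 0.88372$)
$\frac{-18 + 10}{\frac{1}{l - 10} - 17} \left(-12\right) v = \frac{-18 + 10}{\frac{1}{12 - 10} - 17} \left(-12\right) \frac{38}{43} = - \frac{8}{\frac{1}{2} - 17} \left(-12\right) \frac{38}{43} = - \frac{8}{- \frac{33}{2}} \left(-12\right) \frac{38}{43} = \left(-8\right) \left(- \frac{2}{33}\right) \left(-12\right) \frac{38}{43} = \frac{16}{33} \left(-12\right) \frac{38}{43} = \left(- \frac{64}{11}\right) \frac{38}{43} = - \frac{2432}{473}$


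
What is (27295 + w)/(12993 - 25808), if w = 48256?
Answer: -75551/12815 ≈ -5.8955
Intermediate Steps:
(27295 + w)/(12993 - 25808) = (27295 + 48256)/(12993 - 25808) = 75551/(-12815) = 75551*(-1/12815) = -75551/12815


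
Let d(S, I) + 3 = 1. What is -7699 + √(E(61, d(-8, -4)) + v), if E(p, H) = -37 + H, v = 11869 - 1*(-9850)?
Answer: -7699 + 4*√1355 ≈ -7551.8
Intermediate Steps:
d(S, I) = -2 (d(S, I) = -3 + 1 = -2)
v = 21719 (v = 11869 + 9850 = 21719)
-7699 + √(E(61, d(-8, -4)) + v) = -7699 + √((-37 - 2) + 21719) = -7699 + √(-39 + 21719) = -7699 + √21680 = -7699 + 4*√1355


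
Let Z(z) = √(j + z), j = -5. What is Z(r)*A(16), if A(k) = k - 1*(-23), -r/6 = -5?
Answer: 195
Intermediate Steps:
r = 30 (r = -6*(-5) = 30)
A(k) = 23 + k (A(k) = k + 23 = 23 + k)
Z(z) = √(-5 + z)
Z(r)*A(16) = √(-5 + 30)*(23 + 16) = √25*39 = 5*39 = 195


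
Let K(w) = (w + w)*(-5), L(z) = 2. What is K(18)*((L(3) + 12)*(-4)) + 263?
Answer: 10343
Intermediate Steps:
K(w) = -10*w (K(w) = (2*w)*(-5) = -10*w)
K(18)*((L(3) + 12)*(-4)) + 263 = (-10*18)*((2 + 12)*(-4)) + 263 = -2520*(-4) + 263 = -180*(-56) + 263 = 10080 + 263 = 10343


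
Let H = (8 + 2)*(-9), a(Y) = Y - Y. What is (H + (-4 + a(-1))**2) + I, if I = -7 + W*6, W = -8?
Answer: -129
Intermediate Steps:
a(Y) = 0
H = -90 (H = 10*(-9) = -90)
I = -55 (I = -7 - 8*6 = -7 - 48 = -55)
(H + (-4 + a(-1))**2) + I = (-90 + (-4 + 0)**2) - 55 = (-90 + (-4)**2) - 55 = (-90 + 16) - 55 = -74 - 55 = -129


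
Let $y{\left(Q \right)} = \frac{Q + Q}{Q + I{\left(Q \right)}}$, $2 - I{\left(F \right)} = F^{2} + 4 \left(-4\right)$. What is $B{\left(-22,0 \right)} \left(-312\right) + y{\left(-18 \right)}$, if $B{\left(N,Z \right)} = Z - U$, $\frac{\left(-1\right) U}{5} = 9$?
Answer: $- \frac{126359}{9} \approx -14040.0$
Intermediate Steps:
$I{\left(F \right)} = 18 - F^{2}$ ($I{\left(F \right)} = 2 - \left(F^{2} + 4 \left(-4\right)\right) = 2 - \left(F^{2} - 16\right) = 2 - \left(-16 + F^{2}\right) = 18 - F^{2}$)
$U = -45$ ($U = \left(-5\right) 9 = -45$)
$B{\left(N,Z \right)} = 45 + Z$ ($B{\left(N,Z \right)} = Z - -45 = Z + 45 = 45 + Z$)
$y{\left(Q \right)} = \frac{2 Q}{18 + Q - Q^{2}}$ ($y{\left(Q \right)} = \frac{Q + Q}{Q - \left(-18 + Q^{2}\right)} = \frac{2 Q}{18 + Q - Q^{2}}$)
$B{\left(-22,0 \right)} \left(-312\right) + y{\left(-18 \right)} = \left(45 + 0\right) \left(-312\right) + 2 \left(-18\right) \frac{1}{18 - 18 - \left(-18\right)^{2}} = 45 \left(-312\right) + 2 \left(-18\right) \frac{1}{18 - 18 - 324} = -14040 + 2 \left(-18\right) \frac{1}{18 - 18 - 324} = -14040 + 2 \left(-18\right) \frac{1}{-324} = -14040 + 2 \left(-18\right) \left(- \frac{1}{324}\right) = -14040 + \frac{1}{9} = - \frac{126359}{9}$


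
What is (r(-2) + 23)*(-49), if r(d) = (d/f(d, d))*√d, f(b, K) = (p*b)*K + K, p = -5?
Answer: -1127 - 49*I*√2/11 ≈ -1127.0 - 6.2997*I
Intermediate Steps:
f(b, K) = K - 5*K*b (f(b, K) = (-5*b)*K + K = -5*K*b + K = K - 5*K*b)
r(d) = √d/(1 - 5*d) (r(d) = (d/((d*(1 - 5*d))))*√d = (d*(1/(d*(1 - 5*d))))*√d = √d/(1 - 5*d))
(r(-2) + 23)*(-49) = (√(-2)/(1 - 5*(-2)) + 23)*(-49) = ((I*√2)/(1 + 10) + 23)*(-49) = ((I*√2)/11 + 23)*(-49) = ((I*√2)*(1/11) + 23)*(-49) = (I*√2/11 + 23)*(-49) = (23 + I*√2/11)*(-49) = -1127 - 49*I*√2/11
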